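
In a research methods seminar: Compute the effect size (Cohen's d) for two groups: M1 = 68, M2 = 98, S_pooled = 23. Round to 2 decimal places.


Cohen's d = (M1 - M2) / S_pooled
= (68 - 98) / 23
= -30 / 23
= -1.30


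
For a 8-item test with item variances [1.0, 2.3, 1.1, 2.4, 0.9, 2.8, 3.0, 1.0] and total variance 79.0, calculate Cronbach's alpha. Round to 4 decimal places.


alpha = (k/(k-1)) * (1 - sum(s_i^2)/s_total^2)
sum(item variances) = 14.5
k/(k-1) = 8/7 = 1.142857
1 - 14.5/79.0 = 1 - 0.183544 = 0.816456
alpha = 1.142857 * 0.816456
= 0.9331


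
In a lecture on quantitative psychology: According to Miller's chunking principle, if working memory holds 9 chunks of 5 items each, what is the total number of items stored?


Total items = chunks * items_per_chunk
= 9 * 5
= 45


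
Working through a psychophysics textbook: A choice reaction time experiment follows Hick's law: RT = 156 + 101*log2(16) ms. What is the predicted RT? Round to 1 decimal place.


RT = 156 + 101 * log2(16)
log2(16) = 4.0
RT = 156 + 101 * 4.0
= 156 + 404.0
= 560.0 ms


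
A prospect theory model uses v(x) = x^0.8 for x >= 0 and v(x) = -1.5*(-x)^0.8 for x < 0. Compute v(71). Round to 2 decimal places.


Since x = 71 >= 0, use v(x) = x^0.8
71^0.8 = 30.2696
v(71) = 30.27


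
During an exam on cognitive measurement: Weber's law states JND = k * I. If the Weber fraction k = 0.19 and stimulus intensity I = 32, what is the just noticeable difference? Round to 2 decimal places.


JND = k * I
JND = 0.19 * 32
= 6.08


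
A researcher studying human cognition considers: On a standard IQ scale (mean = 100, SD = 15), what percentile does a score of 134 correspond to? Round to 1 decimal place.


z = (IQ - mean) / SD
z = (134 - 100) / 15 = 2.2667
Percentile = Phi(2.2667) * 100
Phi(2.2667) = 0.988296
= 98.8


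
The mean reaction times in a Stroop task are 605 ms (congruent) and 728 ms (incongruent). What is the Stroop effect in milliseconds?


Stroop effect = RT(incongruent) - RT(congruent)
= 728 - 605
= 123 ms


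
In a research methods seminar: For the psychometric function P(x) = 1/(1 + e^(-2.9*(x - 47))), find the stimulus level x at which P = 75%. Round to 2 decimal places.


At P = 0.75: 0.75 = 1/(1 + e^(-k*(x-x0)))
Solving: e^(-k*(x-x0)) = 1/3
x = x0 + ln(3)/k
ln(3) = 1.0986
x = 47 + 1.0986/2.9
= 47 + 0.3788
= 47.38


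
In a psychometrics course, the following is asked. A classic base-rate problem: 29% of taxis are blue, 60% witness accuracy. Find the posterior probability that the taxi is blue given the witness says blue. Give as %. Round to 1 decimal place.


P(blue | says blue) = P(says blue | blue)*P(blue) / [P(says blue | blue)*P(blue) + P(says blue | not blue)*P(not blue)]
Numerator = 0.6 * 0.29 = 0.174
False identification = 0.4 * 0.71 = 0.284
P = 0.174 / (0.174 + 0.284)
= 0.174 / 0.458
As percentage = 38.0


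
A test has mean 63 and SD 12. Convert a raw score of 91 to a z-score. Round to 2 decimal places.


z = (X - mu) / sigma
= (91 - 63) / 12
= 28 / 12
= 2.33


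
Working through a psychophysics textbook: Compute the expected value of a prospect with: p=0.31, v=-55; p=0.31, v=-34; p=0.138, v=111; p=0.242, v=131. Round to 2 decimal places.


EU = sum(p_i * v_i)
0.31 * -55 = -17.05
0.31 * -34 = -10.54
0.138 * 111 = 15.318
0.242 * 131 = 31.702
EU = -17.05 + -10.54 + 15.318 + 31.702
= 19.43


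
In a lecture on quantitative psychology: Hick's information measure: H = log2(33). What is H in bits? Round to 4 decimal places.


H = log2(n)
H = log2(33)
= 5.0444


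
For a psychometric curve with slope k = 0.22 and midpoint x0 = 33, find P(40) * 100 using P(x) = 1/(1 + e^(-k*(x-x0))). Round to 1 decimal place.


P(x) = 1/(1 + e^(-0.22*(40 - 33)))
Exponent = -0.22 * 7 = -1.54
e^(-1.54) = 0.214381
P = 1/(1 + 0.214381) = 0.823465
Percentage = 82.3


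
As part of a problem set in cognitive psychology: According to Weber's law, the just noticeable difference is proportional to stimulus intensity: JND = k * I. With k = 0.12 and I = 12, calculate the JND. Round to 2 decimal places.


JND = k * I
JND = 0.12 * 12
= 1.44


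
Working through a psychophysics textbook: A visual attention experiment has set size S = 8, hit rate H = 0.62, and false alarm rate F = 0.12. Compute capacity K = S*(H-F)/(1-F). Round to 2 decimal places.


K = S * (H - F) / (1 - F)
H - F = 0.5
1 - F = 0.88
K = 8 * 0.5 / 0.88
= 4.55


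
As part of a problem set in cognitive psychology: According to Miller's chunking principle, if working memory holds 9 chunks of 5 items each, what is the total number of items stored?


Total items = chunks * items_per_chunk
= 9 * 5
= 45


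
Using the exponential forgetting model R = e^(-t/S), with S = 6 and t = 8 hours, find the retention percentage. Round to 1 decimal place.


R = e^(-t/S)
-t/S = -8/6 = -1.333333
R = e^(-1.333333) = 0.263597
Percentage = 0.263597 * 100
= 26.4


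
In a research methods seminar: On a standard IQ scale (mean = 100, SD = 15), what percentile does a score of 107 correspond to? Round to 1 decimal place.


z = (IQ - mean) / SD
z = (107 - 100) / 15 = 0.4667
Percentile = Phi(0.4667) * 100
Phi(0.4667) = 0.679643
= 68.0


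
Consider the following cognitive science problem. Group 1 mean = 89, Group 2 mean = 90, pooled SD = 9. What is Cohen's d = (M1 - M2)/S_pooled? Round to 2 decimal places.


Cohen's d = (M1 - M2) / S_pooled
= (89 - 90) / 9
= -1 / 9
= -0.11


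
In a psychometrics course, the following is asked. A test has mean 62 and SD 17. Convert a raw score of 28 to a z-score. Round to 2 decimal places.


z = (X - mu) / sigma
= (28 - 62) / 17
= -34 / 17
= -2.00


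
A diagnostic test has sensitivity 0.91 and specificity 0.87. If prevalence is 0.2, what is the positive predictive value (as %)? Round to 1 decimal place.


PPV = (sens * prev) / (sens * prev + (1-spec) * (1-prev))
Numerator = 0.91 * 0.2 = 0.182
P(positive and no disease) = (1 - spec) * (1 - prev) = (1 - 0.87) * (1 - 0.2) = 0.104
Denominator = 0.182 + 0.104 = 0.286
PPV = 0.182 / 0.286 = 0.636364
As percentage = 63.6


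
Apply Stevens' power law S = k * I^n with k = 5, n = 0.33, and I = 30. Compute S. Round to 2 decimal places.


S = 5 * 30^0.33
30^0.33 = 3.0722
S = 5 * 3.0722
= 15.36


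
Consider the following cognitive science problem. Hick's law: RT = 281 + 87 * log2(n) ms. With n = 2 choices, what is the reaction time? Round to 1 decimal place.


RT = 281 + 87 * log2(2)
log2(2) = 1.0
RT = 281 + 87 * 1.0
= 281 + 87.0
= 368.0 ms


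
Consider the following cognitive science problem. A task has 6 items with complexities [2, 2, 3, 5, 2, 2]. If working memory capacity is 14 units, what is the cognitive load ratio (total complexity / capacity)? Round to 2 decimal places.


Total complexity = 2 + 2 + 3 + 5 + 2 + 2 = 16
Load = total / capacity = 16 / 14
= 1.14


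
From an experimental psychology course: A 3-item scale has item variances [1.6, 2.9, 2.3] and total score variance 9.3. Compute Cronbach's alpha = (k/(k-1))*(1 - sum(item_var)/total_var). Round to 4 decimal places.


alpha = (k/(k-1)) * (1 - sum(s_i^2)/s_total^2)
sum(item variances) = 6.8
k/(k-1) = 3/2 = 1.5
1 - 6.8/9.3 = 1 - 0.731183 = 0.268817
alpha = 1.5 * 0.268817
= 0.4032


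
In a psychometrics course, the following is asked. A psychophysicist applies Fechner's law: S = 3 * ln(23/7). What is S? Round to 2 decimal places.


S = 3 * ln(23/7)
I/I0 = 3.285714
ln(3.285714) = 1.1896
S = 3 * 1.1896
= 3.57


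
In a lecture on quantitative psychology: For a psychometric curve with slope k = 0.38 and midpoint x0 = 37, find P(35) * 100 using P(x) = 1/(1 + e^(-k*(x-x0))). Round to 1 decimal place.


P(x) = 1/(1 + e^(-0.38*(35 - 37)))
Exponent = -0.38 * -2 = 0.76
e^(0.76) = 2.138276
P = 1/(1 + 2.138276) = 0.318646
Percentage = 31.9


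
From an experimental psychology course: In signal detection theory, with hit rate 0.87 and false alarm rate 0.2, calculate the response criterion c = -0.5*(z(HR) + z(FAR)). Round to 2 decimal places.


c = -0.5 * (z(HR) + z(FAR))
z(0.87) = 1.1264
z(0.2) = -0.8416
c = -0.5 * (1.1264 + -0.8416)
= -0.5 * 0.2848
= -0.14


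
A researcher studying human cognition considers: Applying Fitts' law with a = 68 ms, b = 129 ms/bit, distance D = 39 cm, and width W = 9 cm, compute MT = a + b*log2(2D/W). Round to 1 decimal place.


MT = 68 + 129 * log2(2*39/9)
2D/W = 8.666667
log2(8.666667) = 3.1155
MT = 68 + 129 * 3.1155
= 469.9 ms


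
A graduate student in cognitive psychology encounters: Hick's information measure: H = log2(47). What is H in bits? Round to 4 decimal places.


H = log2(n)
H = log2(47)
= 5.5546


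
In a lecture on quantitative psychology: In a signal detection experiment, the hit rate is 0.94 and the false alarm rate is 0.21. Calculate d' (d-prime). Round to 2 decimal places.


d' = z(HR) - z(FAR)
z(0.94) = 1.5548
z(0.21) = -0.8064
d' = 1.5548 - -0.8064
= 2.36


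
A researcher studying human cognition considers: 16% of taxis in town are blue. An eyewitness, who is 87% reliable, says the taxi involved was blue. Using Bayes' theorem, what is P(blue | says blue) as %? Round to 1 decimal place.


P(blue | says blue) = P(says blue | blue)*P(blue) / [P(says blue | blue)*P(blue) + P(says blue | not blue)*P(not blue)]
Numerator = 0.87 * 0.16 = 0.1392
False identification = 0.13 * 0.84 = 0.1092
P = 0.1392 / (0.1392 + 0.1092)
= 0.1392 / 0.2484
As percentage = 56.0


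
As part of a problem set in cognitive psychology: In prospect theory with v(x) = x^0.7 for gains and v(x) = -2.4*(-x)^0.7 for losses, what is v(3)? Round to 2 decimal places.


Since x = 3 >= 0, use v(x) = x^0.7
3^0.7 = 2.1577
v(3) = 2.16


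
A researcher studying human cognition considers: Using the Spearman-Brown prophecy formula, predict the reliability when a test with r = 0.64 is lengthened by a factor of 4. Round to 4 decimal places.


r_new = n*r / (1 + (n-1)*r)
Numerator = 4 * 0.64 = 2.56
Denominator = 1 + 3 * 0.64 = 2.92
r_new = 2.56 / 2.92
= 0.8767


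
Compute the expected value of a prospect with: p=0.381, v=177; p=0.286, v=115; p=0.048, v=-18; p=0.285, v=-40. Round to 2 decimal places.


EU = sum(p_i * v_i)
0.381 * 177 = 67.437
0.286 * 115 = 32.89
0.048 * -18 = -0.864
0.285 * -40 = -11.4
EU = 67.437 + 32.89 + -0.864 + -11.4
= 88.06


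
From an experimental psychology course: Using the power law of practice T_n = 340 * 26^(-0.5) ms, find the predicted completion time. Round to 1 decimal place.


T_n = 340 * 26^(-0.5)
26^(-0.5) = 0.196116
T_n = 340 * 0.196116
= 66.7 ms


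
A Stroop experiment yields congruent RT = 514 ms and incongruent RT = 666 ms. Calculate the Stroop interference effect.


Stroop effect = RT(incongruent) - RT(congruent)
= 666 - 514
= 152 ms


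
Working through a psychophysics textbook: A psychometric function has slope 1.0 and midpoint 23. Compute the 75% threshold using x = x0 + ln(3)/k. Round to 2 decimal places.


At P = 0.75: 0.75 = 1/(1 + e^(-k*(x-x0)))
Solving: e^(-k*(x-x0)) = 1/3
x = x0 + ln(3)/k
ln(3) = 1.0986
x = 23 + 1.0986/1.0
= 23 + 1.0986
= 24.10


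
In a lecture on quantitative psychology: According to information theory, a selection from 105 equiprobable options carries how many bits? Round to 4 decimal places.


H = log2(n)
H = log2(105)
= 6.7142


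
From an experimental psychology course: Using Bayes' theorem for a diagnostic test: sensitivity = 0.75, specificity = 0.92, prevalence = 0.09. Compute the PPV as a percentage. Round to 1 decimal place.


PPV = (sens * prev) / (sens * prev + (1-spec) * (1-prev))
Numerator = 0.75 * 0.09 = 0.0675
P(positive and no disease) = (1 - spec) * (1 - prev) = (1 - 0.92) * (1 - 0.09) = 0.0728
Denominator = 0.0675 + 0.0728 = 0.1403
PPV = 0.0675 / 0.1403 = 0.481112
As percentage = 48.1


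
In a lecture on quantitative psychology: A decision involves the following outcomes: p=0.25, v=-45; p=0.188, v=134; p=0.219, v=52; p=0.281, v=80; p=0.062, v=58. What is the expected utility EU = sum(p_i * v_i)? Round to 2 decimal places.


EU = sum(p_i * v_i)
0.25 * -45 = -11.25
0.188 * 134 = 25.192
0.219 * 52 = 11.388
0.281 * 80 = 22.48
0.062 * 58 = 3.596
EU = -11.25 + 25.192 + 11.388 + 22.48 + 3.596
= 51.41


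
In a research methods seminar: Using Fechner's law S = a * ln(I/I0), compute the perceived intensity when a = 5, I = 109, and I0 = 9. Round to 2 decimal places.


S = 5 * ln(109/9)
I/I0 = 12.111111
ln(12.111111) = 2.4941
S = 5 * 2.4941
= 12.47


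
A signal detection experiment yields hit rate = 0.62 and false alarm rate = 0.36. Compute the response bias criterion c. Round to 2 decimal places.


c = -0.5 * (z(HR) + z(FAR))
z(0.62) = 0.3055
z(0.36) = -0.3585
c = -0.5 * (0.3055 + -0.3585)
= -0.5 * -0.053
= 0.03


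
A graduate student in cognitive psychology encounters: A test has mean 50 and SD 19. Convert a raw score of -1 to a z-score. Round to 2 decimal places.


z = (X - mu) / sigma
= (-1 - 50) / 19
= -51 / 19
= -2.68


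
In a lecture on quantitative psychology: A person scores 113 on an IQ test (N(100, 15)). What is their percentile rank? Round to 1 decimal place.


z = (IQ - mean) / SD
z = (113 - 100) / 15 = 0.8667
Percentile = Phi(0.8667) * 100
Phi(0.8667) = 0.806947
= 80.7


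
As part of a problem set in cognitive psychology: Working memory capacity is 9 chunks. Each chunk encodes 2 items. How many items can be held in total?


Total items = chunks * items_per_chunk
= 9 * 2
= 18


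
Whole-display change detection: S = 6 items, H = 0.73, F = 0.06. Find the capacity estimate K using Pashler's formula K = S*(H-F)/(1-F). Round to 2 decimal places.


K = S * (H - F) / (1 - F)
H - F = 0.67
1 - F = 0.94
K = 6 * 0.67 / 0.94
= 4.28


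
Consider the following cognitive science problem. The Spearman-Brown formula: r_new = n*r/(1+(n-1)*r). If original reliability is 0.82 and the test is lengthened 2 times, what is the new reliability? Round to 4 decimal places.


r_new = n*r / (1 + (n-1)*r)
Numerator = 2 * 0.82 = 1.64
Denominator = 1 + 1 * 0.82 = 1.82
r_new = 1.64 / 1.82
= 0.9011


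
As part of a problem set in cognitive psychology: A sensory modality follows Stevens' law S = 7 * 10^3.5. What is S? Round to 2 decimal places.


S = 7 * 10^3.5
10^3.5 = 3162.2777
S = 7 * 3162.2777
= 22135.94


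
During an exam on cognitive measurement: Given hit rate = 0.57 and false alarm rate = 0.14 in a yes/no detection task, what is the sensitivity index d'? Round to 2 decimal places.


d' = z(HR) - z(FAR)
z(0.57) = 0.1764
z(0.14) = -1.0803
d' = 0.1764 - -1.0803
= 1.26


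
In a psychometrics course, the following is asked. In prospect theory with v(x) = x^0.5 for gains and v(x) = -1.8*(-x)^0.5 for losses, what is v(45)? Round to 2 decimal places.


Since x = 45 >= 0, use v(x) = x^0.5
45^0.5 = 6.7082
v(45) = 6.71


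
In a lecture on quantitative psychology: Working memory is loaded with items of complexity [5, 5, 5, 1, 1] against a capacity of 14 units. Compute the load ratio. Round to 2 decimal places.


Total complexity = 5 + 5 + 5 + 1 + 1 = 17
Load = total / capacity = 17 / 14
= 1.21


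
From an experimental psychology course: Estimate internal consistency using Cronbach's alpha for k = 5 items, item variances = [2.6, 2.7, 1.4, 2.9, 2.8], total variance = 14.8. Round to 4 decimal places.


alpha = (k/(k-1)) * (1 - sum(s_i^2)/s_total^2)
sum(item variances) = 12.4
k/(k-1) = 5/4 = 1.25
1 - 12.4/14.8 = 1 - 0.837838 = 0.162162
alpha = 1.25 * 0.162162
= 0.2027


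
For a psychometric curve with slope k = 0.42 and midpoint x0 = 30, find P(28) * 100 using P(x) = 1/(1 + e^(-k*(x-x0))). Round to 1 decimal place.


P(x) = 1/(1 + e^(-0.42*(28 - 30)))
Exponent = -0.42 * -2 = 0.84
e^(0.84) = 2.316367
P = 1/(1 + 2.316367) = 0.301535
Percentage = 30.2


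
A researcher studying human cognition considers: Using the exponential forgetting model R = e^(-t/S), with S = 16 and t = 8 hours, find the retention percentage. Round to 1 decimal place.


R = e^(-t/S)
-t/S = -8/16 = -0.5
R = e^(-0.5) = 0.606531
Percentage = 0.606531 * 100
= 60.7


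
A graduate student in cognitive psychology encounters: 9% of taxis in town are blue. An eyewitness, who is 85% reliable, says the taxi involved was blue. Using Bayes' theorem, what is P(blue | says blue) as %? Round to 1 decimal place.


P(blue | says blue) = P(says blue | blue)*P(blue) / [P(says blue | blue)*P(blue) + P(says blue | not blue)*P(not blue)]
Numerator = 0.85 * 0.09 = 0.0765
False identification = 0.15 * 0.91 = 0.1365
P = 0.0765 / (0.0765 + 0.1365)
= 0.0765 / 0.213
As percentage = 35.9


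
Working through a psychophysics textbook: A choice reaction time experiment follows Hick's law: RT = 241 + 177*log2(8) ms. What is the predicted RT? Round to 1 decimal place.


RT = 241 + 177 * log2(8)
log2(8) = 3.0
RT = 241 + 177 * 3.0
= 241 + 531.0
= 772.0 ms


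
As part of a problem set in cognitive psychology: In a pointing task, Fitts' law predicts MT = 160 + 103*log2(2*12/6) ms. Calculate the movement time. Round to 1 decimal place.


MT = 160 + 103 * log2(2*12/6)
2D/W = 4.0
log2(4.0) = 2.0
MT = 160 + 103 * 2.0
= 366.0 ms


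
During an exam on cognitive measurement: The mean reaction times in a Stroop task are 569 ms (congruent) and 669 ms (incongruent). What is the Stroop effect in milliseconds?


Stroop effect = RT(incongruent) - RT(congruent)
= 669 - 569
= 100 ms


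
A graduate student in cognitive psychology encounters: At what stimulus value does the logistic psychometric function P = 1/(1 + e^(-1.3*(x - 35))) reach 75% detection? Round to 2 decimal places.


At P = 0.75: 0.75 = 1/(1 + e^(-k*(x-x0)))
Solving: e^(-k*(x-x0)) = 1/3
x = x0 + ln(3)/k
ln(3) = 1.0986
x = 35 + 1.0986/1.3
= 35 + 0.8451
= 35.85


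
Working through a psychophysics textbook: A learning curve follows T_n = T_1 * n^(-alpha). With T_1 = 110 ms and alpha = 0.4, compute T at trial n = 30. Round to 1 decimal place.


T_n = 110 * 30^(-0.4)
30^(-0.4) = 0.256538
T_n = 110 * 0.256538
= 28.2 ms


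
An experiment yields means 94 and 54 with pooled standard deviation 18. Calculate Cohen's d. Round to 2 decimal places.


Cohen's d = (M1 - M2) / S_pooled
= (94 - 54) / 18
= 40 / 18
= 2.22


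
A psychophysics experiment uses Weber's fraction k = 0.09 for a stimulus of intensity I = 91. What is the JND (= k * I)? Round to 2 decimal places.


JND = k * I
JND = 0.09 * 91
= 8.19


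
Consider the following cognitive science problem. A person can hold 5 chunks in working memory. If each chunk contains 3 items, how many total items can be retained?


Total items = chunks * items_per_chunk
= 5 * 3
= 15


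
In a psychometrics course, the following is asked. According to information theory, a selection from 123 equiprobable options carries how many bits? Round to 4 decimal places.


H = log2(n)
H = log2(123)
= 6.9425


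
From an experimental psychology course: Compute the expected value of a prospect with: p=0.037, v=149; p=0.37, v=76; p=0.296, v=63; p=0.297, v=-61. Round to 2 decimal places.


EU = sum(p_i * v_i)
0.037 * 149 = 5.513
0.37 * 76 = 28.12
0.296 * 63 = 18.648
0.297 * -61 = -18.117
EU = 5.513 + 28.12 + 18.648 + -18.117
= 34.16


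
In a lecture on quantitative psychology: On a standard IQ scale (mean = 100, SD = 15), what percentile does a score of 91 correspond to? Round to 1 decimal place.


z = (IQ - mean) / SD
z = (91 - 100) / 15 = -0.6
Percentile = Phi(-0.6) * 100
Phi(-0.6) = 0.274253
= 27.4


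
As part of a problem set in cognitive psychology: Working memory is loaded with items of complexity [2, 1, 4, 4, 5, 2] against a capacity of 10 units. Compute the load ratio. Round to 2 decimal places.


Total complexity = 2 + 1 + 4 + 4 + 5 + 2 = 18
Load = total / capacity = 18 / 10
= 1.80


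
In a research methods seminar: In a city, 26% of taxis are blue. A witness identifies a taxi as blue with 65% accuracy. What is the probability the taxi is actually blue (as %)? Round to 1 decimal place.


P(blue | says blue) = P(says blue | blue)*P(blue) / [P(says blue | blue)*P(blue) + P(says blue | not blue)*P(not blue)]
Numerator = 0.65 * 0.26 = 0.169
False identification = 0.35 * 0.74 = 0.259
P = 0.169 / (0.169 + 0.259)
= 0.169 / 0.428
As percentage = 39.5


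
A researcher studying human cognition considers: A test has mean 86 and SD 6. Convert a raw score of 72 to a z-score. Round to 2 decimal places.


z = (X - mu) / sigma
= (72 - 86) / 6
= -14 / 6
= -2.33


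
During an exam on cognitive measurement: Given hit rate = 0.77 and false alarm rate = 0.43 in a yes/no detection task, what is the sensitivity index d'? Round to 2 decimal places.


d' = z(HR) - z(FAR)
z(0.77) = 0.7388
z(0.43) = -0.1764
d' = 0.7388 - -0.1764
= 0.92


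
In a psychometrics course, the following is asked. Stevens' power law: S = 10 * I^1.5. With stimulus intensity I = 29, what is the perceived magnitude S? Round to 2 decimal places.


S = 10 * 29^1.5
29^1.5 = 156.1698
S = 10 * 156.1698
= 1561.70


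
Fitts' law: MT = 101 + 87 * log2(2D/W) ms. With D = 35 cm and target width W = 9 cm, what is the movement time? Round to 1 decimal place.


MT = 101 + 87 * log2(2*35/9)
2D/W = 7.777778
log2(7.777778) = 2.9594
MT = 101 + 87 * 2.9594
= 358.5 ms


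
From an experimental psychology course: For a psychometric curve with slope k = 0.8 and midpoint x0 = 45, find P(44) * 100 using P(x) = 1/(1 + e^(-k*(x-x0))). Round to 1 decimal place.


P(x) = 1/(1 + e^(-0.8*(44 - 45)))
Exponent = -0.8 * -1 = 0.8
e^(0.8) = 2.225541
P = 1/(1 + 2.225541) = 0.310026
Percentage = 31.0


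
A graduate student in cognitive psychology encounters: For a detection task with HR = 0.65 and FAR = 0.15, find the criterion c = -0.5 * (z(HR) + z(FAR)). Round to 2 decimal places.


c = -0.5 * (z(HR) + z(FAR))
z(0.65) = 0.3853
z(0.15) = -1.0364
c = -0.5 * (0.3853 + -1.0364)
= -0.5 * -0.6511
= 0.33


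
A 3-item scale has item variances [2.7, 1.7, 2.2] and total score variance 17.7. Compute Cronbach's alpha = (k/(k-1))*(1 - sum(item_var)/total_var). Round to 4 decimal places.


alpha = (k/(k-1)) * (1 - sum(s_i^2)/s_total^2)
sum(item variances) = 6.6
k/(k-1) = 3/2 = 1.5
1 - 6.6/17.7 = 1 - 0.372881 = 0.627119
alpha = 1.5 * 0.627119
= 0.9407


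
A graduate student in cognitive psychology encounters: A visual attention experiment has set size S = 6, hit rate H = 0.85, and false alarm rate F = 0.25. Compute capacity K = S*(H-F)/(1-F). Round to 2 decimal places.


K = S * (H - F) / (1 - F)
H - F = 0.6
1 - F = 0.75
K = 6 * 0.6 / 0.75
= 4.80


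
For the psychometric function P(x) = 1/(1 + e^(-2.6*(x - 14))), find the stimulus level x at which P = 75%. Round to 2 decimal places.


At P = 0.75: 0.75 = 1/(1 + e^(-k*(x-x0)))
Solving: e^(-k*(x-x0)) = 1/3
x = x0 + ln(3)/k
ln(3) = 1.0986
x = 14 + 1.0986/2.6
= 14 + 0.4225
= 14.42


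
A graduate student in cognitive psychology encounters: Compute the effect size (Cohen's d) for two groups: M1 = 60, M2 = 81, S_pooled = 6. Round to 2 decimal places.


Cohen's d = (M1 - M2) / S_pooled
= (60 - 81) / 6
= -21 / 6
= -3.50


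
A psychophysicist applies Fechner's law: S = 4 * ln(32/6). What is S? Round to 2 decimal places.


S = 4 * ln(32/6)
I/I0 = 5.333333
ln(5.333333) = 1.674
S = 4 * 1.674
= 6.70


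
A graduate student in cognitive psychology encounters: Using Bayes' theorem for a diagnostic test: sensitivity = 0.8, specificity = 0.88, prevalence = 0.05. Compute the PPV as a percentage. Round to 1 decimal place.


PPV = (sens * prev) / (sens * prev + (1-spec) * (1-prev))
Numerator = 0.8 * 0.05 = 0.04
P(positive and no disease) = (1 - spec) * (1 - prev) = (1 - 0.88) * (1 - 0.05) = 0.114
Denominator = 0.04 + 0.114 = 0.154
PPV = 0.04 / 0.154 = 0.25974
As percentage = 26.0


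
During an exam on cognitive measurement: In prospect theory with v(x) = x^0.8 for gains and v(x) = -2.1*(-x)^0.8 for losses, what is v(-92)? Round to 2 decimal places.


Since x = -92 < 0, use v(x) = -lambda*(-x)^alpha
(-x) = 92
92^0.8 = 37.2418
v(-92) = -2.1 * 37.2418
= -78.21


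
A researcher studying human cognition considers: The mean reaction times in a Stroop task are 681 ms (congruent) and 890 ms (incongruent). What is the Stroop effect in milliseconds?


Stroop effect = RT(incongruent) - RT(congruent)
= 890 - 681
= 209 ms


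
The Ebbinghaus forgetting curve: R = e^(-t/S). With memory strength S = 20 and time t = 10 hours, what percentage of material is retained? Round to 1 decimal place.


R = e^(-t/S)
-t/S = -10/20 = -0.5
R = e^(-0.5) = 0.606531
Percentage = 0.606531 * 100
= 60.7


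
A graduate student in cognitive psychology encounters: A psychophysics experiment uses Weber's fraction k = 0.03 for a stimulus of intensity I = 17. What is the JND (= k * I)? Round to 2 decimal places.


JND = k * I
JND = 0.03 * 17
= 0.51


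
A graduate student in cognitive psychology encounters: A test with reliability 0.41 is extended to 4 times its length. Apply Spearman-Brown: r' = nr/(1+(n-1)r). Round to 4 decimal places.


r_new = n*r / (1 + (n-1)*r)
Numerator = 4 * 0.41 = 1.64
Denominator = 1 + 3 * 0.41 = 2.23
r_new = 1.64 / 2.23
= 0.7354


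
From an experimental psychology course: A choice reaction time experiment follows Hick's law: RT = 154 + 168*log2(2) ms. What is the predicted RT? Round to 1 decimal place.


RT = 154 + 168 * log2(2)
log2(2) = 1.0
RT = 154 + 168 * 1.0
= 154 + 168.0
= 322.0 ms


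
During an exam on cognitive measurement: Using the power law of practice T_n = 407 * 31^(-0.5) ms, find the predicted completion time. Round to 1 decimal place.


T_n = 407 * 31^(-0.5)
31^(-0.5) = 0.179605
T_n = 407 * 0.179605
= 73.1 ms


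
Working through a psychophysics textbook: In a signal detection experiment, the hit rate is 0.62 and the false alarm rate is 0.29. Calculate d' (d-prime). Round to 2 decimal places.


d' = z(HR) - z(FAR)
z(0.62) = 0.3055
z(0.29) = -0.5534
d' = 0.3055 - -0.5534
= 0.86


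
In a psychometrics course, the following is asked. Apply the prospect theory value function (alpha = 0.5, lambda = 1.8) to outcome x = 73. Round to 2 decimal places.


Since x = 73 >= 0, use v(x) = x^0.5
73^0.5 = 8.544
v(73) = 8.54


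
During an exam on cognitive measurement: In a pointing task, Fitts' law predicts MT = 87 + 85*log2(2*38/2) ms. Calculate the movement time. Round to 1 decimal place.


MT = 87 + 85 * log2(2*38/2)
2D/W = 38.0
log2(38.0) = 5.2479
MT = 87 + 85 * 5.2479
= 533.1 ms


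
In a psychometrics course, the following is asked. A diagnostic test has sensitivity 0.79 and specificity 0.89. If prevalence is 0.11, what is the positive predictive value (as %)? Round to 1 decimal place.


PPV = (sens * prev) / (sens * prev + (1-spec) * (1-prev))
Numerator = 0.79 * 0.11 = 0.0869
P(positive and no disease) = (1 - spec) * (1 - prev) = (1 - 0.89) * (1 - 0.11) = 0.0979
Denominator = 0.0869 + 0.0979 = 0.1848
PPV = 0.0869 / 0.1848 = 0.470238
As percentage = 47.0


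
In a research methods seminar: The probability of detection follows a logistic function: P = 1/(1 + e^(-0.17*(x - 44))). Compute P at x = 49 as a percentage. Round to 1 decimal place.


P(x) = 1/(1 + e^(-0.17*(49 - 44)))
Exponent = -0.17 * 5 = -0.85
e^(-0.85) = 0.427415
P = 1/(1 + 0.427415) = 0.700567
Percentage = 70.1


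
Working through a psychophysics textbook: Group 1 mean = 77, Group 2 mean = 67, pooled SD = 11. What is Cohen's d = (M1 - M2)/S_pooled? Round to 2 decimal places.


Cohen's d = (M1 - M2) / S_pooled
= (77 - 67) / 11
= 10 / 11
= 0.91


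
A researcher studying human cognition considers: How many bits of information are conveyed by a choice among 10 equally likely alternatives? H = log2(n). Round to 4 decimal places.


H = log2(n)
H = log2(10)
= 3.3219


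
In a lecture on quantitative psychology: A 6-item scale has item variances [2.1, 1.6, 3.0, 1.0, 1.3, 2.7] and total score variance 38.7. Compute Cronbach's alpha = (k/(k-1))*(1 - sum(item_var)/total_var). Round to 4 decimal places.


alpha = (k/(k-1)) * (1 - sum(s_i^2)/s_total^2)
sum(item variances) = 11.7
k/(k-1) = 6/5 = 1.2
1 - 11.7/38.7 = 1 - 0.302326 = 0.697674
alpha = 1.2 * 0.697674
= 0.8372


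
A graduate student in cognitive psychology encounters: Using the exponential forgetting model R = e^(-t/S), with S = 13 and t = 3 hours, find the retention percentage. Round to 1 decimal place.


R = e^(-t/S)
-t/S = -3/13 = -0.230769
R = e^(-0.230769) = 0.793923
Percentage = 0.793923 * 100
= 79.4


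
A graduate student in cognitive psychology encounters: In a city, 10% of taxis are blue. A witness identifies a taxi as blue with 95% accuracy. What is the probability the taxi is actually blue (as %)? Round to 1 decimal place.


P(blue | says blue) = P(says blue | blue)*P(blue) / [P(says blue | blue)*P(blue) + P(says blue | not blue)*P(not blue)]
Numerator = 0.95 * 0.1 = 0.095
False identification = 0.05 * 0.9 = 0.045
P = 0.095 / (0.095 + 0.045)
= 0.095 / 0.14
As percentage = 67.9


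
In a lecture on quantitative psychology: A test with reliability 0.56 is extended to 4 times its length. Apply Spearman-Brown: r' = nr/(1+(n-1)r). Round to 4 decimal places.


r_new = n*r / (1 + (n-1)*r)
Numerator = 4 * 0.56 = 2.24
Denominator = 1 + 3 * 0.56 = 2.68
r_new = 2.24 / 2.68
= 0.8358


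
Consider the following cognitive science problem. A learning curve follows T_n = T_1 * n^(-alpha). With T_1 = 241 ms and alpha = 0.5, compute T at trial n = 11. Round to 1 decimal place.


T_n = 241 * 11^(-0.5)
11^(-0.5) = 0.301511
T_n = 241 * 0.301511
= 72.7 ms


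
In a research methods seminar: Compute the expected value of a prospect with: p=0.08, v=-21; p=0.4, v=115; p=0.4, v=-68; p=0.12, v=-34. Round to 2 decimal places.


EU = sum(p_i * v_i)
0.08 * -21 = -1.68
0.4 * 115 = 46.0
0.4 * -68 = -27.2
0.12 * -34 = -4.08
EU = -1.68 + 46.0 + -27.2 + -4.08
= 13.04


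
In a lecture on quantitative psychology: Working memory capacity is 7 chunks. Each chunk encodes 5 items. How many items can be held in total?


Total items = chunks * items_per_chunk
= 7 * 5
= 35


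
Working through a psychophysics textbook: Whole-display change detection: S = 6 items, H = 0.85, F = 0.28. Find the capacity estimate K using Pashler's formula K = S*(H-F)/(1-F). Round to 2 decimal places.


K = S * (H - F) / (1 - F)
H - F = 0.57
1 - F = 0.72
K = 6 * 0.57 / 0.72
= 4.75


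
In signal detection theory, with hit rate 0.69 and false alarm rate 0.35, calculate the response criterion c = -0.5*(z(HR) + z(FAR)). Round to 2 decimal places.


c = -0.5 * (z(HR) + z(FAR))
z(0.69) = 0.4959
z(0.35) = -0.3853
c = -0.5 * (0.4959 + -0.3853)
= -0.5 * 0.1106
= -0.06


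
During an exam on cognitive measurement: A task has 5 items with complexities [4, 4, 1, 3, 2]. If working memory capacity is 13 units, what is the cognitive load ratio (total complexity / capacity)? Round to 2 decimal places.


Total complexity = 4 + 4 + 1 + 3 + 2 = 14
Load = total / capacity = 14 / 13
= 1.08


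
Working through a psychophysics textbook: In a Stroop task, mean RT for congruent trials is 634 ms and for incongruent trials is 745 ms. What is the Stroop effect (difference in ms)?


Stroop effect = RT(incongruent) - RT(congruent)
= 745 - 634
= 111 ms


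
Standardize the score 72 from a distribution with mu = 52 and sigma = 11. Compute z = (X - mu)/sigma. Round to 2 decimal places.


z = (X - mu) / sigma
= (72 - 52) / 11
= 20 / 11
= 1.82


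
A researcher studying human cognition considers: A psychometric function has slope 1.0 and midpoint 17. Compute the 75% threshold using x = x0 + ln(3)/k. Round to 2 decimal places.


At P = 0.75: 0.75 = 1/(1 + e^(-k*(x-x0)))
Solving: e^(-k*(x-x0)) = 1/3
x = x0 + ln(3)/k
ln(3) = 1.0986
x = 17 + 1.0986/1.0
= 17 + 1.0986
= 18.10


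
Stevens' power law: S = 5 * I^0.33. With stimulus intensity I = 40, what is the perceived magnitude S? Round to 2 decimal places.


S = 5 * 40^0.33
40^0.33 = 3.3782
S = 5 * 3.3782
= 16.89


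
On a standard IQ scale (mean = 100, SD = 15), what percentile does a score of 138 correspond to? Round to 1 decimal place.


z = (IQ - mean) / SD
z = (138 - 100) / 15 = 2.5333
Percentile = Phi(2.5333) * 100
Phi(2.5333) = 0.99435
= 99.4


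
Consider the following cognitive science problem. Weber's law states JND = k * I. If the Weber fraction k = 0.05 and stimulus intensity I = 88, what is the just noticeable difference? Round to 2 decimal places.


JND = k * I
JND = 0.05 * 88
= 4.40


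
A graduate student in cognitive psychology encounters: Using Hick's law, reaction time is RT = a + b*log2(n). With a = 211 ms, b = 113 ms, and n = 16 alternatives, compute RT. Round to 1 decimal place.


RT = 211 + 113 * log2(16)
log2(16) = 4.0
RT = 211 + 113 * 4.0
= 211 + 452.0
= 663.0 ms


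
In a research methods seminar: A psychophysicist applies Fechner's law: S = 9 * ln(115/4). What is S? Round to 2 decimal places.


S = 9 * ln(115/4)
I/I0 = 28.75
ln(28.75) = 3.3586
S = 9 * 3.3586
= 30.23


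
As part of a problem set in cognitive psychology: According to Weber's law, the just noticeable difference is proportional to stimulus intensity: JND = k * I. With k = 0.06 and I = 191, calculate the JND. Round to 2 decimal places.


JND = k * I
JND = 0.06 * 191
= 11.46


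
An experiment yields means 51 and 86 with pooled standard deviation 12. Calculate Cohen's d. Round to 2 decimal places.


Cohen's d = (M1 - M2) / S_pooled
= (51 - 86) / 12
= -35 / 12
= -2.92


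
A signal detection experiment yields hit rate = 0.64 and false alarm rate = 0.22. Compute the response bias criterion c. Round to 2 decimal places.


c = -0.5 * (z(HR) + z(FAR))
z(0.64) = 0.3585
z(0.22) = -0.7722
c = -0.5 * (0.3585 + -0.7722)
= -0.5 * -0.4137
= 0.21


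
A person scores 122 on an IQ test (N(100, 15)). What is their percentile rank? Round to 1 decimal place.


z = (IQ - mean) / SD
z = (122 - 100) / 15 = 1.4667
Percentile = Phi(1.4667) * 100
Phi(1.4667) = 0.928771
= 92.9


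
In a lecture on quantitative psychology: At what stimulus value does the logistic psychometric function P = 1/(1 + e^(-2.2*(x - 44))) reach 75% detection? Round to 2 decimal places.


At P = 0.75: 0.75 = 1/(1 + e^(-k*(x-x0)))
Solving: e^(-k*(x-x0)) = 1/3
x = x0 + ln(3)/k
ln(3) = 1.0986
x = 44 + 1.0986/2.2
= 44 + 0.4994
= 44.50


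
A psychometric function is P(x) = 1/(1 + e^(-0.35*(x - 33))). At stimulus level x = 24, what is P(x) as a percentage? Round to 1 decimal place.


P(x) = 1/(1 + e^(-0.35*(24 - 33)))
Exponent = -0.35 * -9 = 3.15
e^(3.15) = 23.336065
P = 1/(1 + 23.336065) = 0.041091
Percentage = 4.1


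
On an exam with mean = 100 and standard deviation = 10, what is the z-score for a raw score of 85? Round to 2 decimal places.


z = (X - mu) / sigma
= (85 - 100) / 10
= -15 / 10
= -1.50


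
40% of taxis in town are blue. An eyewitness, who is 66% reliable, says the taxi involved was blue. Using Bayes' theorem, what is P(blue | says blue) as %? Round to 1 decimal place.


P(blue | says blue) = P(says blue | blue)*P(blue) / [P(says blue | blue)*P(blue) + P(says blue | not blue)*P(not blue)]
Numerator = 0.66 * 0.4 = 0.264
False identification = 0.34 * 0.6 = 0.204
P = 0.264 / (0.264 + 0.204)
= 0.264 / 0.468
As percentage = 56.4


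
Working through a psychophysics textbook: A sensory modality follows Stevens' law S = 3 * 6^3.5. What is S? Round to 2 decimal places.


S = 3 * 6^3.5
6^3.5 = 529.0898
S = 3 * 529.0898
= 1587.27


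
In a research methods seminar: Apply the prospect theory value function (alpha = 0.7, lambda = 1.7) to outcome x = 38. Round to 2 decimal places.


Since x = 38 >= 0, use v(x) = x^0.7
38^0.7 = 12.7599
v(38) = 12.76


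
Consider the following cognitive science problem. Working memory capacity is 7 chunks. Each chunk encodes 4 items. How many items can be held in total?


Total items = chunks * items_per_chunk
= 7 * 4
= 28


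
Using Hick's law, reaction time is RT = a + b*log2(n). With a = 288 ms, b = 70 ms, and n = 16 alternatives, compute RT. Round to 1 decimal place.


RT = 288 + 70 * log2(16)
log2(16) = 4.0
RT = 288 + 70 * 4.0
= 288 + 280.0
= 568.0 ms


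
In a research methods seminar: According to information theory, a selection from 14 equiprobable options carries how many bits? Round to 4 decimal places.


H = log2(n)
H = log2(14)
= 3.8074


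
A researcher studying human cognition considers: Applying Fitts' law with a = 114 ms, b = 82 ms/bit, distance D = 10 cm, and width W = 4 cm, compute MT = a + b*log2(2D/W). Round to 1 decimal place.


MT = 114 + 82 * log2(2*10/4)
2D/W = 5.0
log2(5.0) = 2.3219
MT = 114 + 82 * 2.3219
= 304.4 ms


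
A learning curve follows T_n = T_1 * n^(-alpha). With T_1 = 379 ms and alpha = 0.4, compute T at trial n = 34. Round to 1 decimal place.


T_n = 379 * 34^(-0.4)
34^(-0.4) = 0.24401
T_n = 379 * 0.24401
= 92.5 ms


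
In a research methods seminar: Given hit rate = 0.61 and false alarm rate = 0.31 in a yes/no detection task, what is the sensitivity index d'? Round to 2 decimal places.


d' = z(HR) - z(FAR)
z(0.61) = 0.2793
z(0.31) = -0.4959
d' = 0.2793 - -0.4959
= 0.78


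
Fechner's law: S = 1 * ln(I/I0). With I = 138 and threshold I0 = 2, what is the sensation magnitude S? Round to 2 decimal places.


S = 1 * ln(138/2)
I/I0 = 69.0
ln(69.0) = 4.2341
S = 1 * 4.2341
= 4.23


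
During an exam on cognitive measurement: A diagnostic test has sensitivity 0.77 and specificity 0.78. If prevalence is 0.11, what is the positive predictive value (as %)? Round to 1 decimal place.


PPV = (sens * prev) / (sens * prev + (1-spec) * (1-prev))
Numerator = 0.77 * 0.11 = 0.0847
P(positive and no disease) = (1 - spec) * (1 - prev) = (1 - 0.78) * (1 - 0.11) = 0.1958
Denominator = 0.0847 + 0.1958 = 0.2805
PPV = 0.0847 / 0.2805 = 0.301961
As percentage = 30.2


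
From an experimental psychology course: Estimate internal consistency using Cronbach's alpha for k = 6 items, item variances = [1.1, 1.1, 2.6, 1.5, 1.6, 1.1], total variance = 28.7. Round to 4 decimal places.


alpha = (k/(k-1)) * (1 - sum(s_i^2)/s_total^2)
sum(item variances) = 9.0
k/(k-1) = 6/5 = 1.2
1 - 9.0/28.7 = 1 - 0.313589 = 0.686411
alpha = 1.2 * 0.686411
= 0.8237


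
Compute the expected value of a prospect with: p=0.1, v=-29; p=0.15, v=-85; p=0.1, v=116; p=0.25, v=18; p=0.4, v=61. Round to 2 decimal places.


EU = sum(p_i * v_i)
0.1 * -29 = -2.9
0.15 * -85 = -12.75
0.1 * 116 = 11.6
0.25 * 18 = 4.5
0.4 * 61 = 24.4
EU = -2.9 + -12.75 + 11.6 + 4.5 + 24.4
= 24.85


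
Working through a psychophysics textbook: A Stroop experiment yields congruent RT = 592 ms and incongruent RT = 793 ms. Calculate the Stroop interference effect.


Stroop effect = RT(incongruent) - RT(congruent)
= 793 - 592
= 201 ms


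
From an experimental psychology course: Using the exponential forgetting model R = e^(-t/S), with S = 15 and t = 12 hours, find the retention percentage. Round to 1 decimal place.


R = e^(-t/S)
-t/S = -12/15 = -0.8
R = e^(-0.8) = 0.449329
Percentage = 0.449329 * 100
= 44.9


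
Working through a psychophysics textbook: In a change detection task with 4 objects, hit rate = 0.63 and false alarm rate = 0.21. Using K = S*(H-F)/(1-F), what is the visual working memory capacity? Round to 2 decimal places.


K = S * (H - F) / (1 - F)
H - F = 0.42
1 - F = 0.79
K = 4 * 0.42 / 0.79
= 2.13


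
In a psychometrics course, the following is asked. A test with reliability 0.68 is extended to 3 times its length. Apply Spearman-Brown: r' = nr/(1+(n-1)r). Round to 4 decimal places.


r_new = n*r / (1 + (n-1)*r)
Numerator = 3 * 0.68 = 2.04
Denominator = 1 + 2 * 0.68 = 2.36
r_new = 2.04 / 2.36
= 0.8644


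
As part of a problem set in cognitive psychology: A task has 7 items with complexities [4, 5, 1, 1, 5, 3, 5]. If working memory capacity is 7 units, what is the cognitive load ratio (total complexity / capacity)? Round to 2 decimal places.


Total complexity = 4 + 5 + 1 + 1 + 5 + 3 + 5 = 24
Load = total / capacity = 24 / 7
= 3.43
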